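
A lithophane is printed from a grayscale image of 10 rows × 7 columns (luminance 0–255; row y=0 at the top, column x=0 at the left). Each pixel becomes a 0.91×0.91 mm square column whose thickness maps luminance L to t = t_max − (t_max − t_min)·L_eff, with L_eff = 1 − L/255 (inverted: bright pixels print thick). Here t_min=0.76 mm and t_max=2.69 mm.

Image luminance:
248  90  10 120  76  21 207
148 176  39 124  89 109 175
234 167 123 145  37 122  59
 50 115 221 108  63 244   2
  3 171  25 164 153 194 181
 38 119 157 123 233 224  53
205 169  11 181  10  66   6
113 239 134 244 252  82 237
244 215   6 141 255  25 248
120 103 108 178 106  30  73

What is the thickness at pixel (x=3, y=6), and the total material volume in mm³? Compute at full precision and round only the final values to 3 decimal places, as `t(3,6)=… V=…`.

t(3,6)=2.130 V=100.219

span = t_max - t_min = 2.69 - 0.76 = 1.930
L(3,6) = 181, L_eff = 1 - 181/255 = 0.290196 (inverted)
t(3,6) = 2.69 - 1.930·0.290196 = 2.130
Σt over all 10·7 pixels = 1028691/8500 ≈ 121.0224706
V = pitch²·Σt = 0.91²·1028691/8500 = 100.219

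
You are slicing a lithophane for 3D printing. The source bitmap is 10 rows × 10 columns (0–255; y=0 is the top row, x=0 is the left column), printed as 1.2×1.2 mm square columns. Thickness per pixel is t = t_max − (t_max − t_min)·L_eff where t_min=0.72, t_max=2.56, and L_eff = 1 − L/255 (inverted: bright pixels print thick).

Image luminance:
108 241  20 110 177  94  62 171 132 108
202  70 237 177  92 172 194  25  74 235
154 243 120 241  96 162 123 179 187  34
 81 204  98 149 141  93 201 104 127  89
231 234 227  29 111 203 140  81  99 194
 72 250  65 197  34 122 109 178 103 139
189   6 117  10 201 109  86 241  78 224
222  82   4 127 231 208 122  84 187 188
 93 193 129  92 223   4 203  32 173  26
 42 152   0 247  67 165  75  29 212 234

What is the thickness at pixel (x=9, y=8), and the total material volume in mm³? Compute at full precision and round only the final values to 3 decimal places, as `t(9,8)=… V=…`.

t(9,8)=0.908 V=243.454

span = t_max - t_min = 2.56 - 0.72 = 1.840
L(9,8) = 26, L_eff = 1 - 26/255 = 0.898039 (inverted)
t(9,8) = 2.56 - 1.840·0.898039 = 0.908
Σt over all 10·10 pixels = 359264/2125 ≈ 169.0654118
V = pitch²·Σt = 1.2²·359264/2125 = 243.454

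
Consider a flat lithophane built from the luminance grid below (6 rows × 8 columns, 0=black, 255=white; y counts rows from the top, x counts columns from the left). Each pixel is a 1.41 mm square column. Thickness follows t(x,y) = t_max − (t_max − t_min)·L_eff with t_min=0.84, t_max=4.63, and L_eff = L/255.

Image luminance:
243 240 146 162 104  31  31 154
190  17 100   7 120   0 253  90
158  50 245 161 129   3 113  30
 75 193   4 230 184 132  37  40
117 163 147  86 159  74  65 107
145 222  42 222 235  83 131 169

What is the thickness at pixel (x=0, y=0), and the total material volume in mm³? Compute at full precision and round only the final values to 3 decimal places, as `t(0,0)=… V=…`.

span = t_max - t_min = 4.63 - 0.84 = 3.790
L(0,0) = 243, L_eff = 243/255 = 0.952941
t(0,0) = 4.63 - 3.790·0.952941 = 1.018
Σt over all 6·8 pixels = 3454139/25500 ≈ 135.4564314
V = pitch²·Σt = 1.41²·3454139/25500 = 269.301

t(0,0)=1.018 V=269.301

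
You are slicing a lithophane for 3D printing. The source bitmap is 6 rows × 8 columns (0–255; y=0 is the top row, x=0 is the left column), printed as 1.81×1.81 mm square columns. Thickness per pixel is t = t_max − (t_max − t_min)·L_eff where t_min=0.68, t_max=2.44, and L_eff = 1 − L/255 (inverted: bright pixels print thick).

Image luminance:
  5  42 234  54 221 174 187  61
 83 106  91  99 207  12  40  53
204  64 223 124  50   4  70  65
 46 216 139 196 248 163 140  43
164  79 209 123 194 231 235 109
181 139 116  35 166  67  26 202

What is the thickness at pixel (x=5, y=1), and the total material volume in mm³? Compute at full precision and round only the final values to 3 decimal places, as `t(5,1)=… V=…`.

span = t_max - t_min = 2.44 - 0.68 = 1.760
L(5,1) = 12, L_eff = 1 - 12/255 = 0.952941 (inverted)
t(5,1) = 2.44 - 1.760·0.952941 = 0.763
Σt over all 6·8 pixels = 31296/425 ≈ 73.6376471
V = pitch²·Σt = 1.81²·31296/425 = 241.244

t(5,1)=0.763 V=241.244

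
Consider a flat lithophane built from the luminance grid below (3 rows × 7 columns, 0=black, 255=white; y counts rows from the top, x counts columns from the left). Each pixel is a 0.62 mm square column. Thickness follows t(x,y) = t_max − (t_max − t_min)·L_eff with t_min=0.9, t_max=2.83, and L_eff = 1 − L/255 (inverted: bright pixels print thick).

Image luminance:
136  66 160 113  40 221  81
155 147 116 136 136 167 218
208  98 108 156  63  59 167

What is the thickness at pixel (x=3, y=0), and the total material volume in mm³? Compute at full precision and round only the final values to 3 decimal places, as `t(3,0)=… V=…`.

span = t_max - t_min = 2.83 - 0.9 = 1.930
L(3,0) = 113, L_eff = 1 - 113/255 = 0.556863 (inverted)
t(3,0) = 2.83 - 1.930·0.556863 = 1.755
Σt over all 3·7 pixels = 337631/8500 ≈ 39.7212941
V = pitch²·Σt = 0.62²·337631/8500 = 15.269

t(3,0)=1.755 V=15.269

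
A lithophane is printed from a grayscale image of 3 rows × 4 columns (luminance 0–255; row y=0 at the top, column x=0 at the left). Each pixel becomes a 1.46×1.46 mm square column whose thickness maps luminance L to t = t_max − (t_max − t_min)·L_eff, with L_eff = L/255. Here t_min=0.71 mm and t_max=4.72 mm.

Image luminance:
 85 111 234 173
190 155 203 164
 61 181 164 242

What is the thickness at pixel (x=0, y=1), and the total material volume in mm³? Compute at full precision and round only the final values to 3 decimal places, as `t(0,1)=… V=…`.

span = t_max - t_min = 4.72 - 0.71 = 4.010
L(0,1) = 190, L_eff = 190/255 = 0.745098
t(0,1) = 4.72 - 4.010·0.745098 = 1.732
Σt over all 3·4 pixels = 657157/25500 ≈ 25.7708627
V = pitch²·Σt = 1.46²·657157/25500 = 54.933

t(0,1)=1.732 V=54.933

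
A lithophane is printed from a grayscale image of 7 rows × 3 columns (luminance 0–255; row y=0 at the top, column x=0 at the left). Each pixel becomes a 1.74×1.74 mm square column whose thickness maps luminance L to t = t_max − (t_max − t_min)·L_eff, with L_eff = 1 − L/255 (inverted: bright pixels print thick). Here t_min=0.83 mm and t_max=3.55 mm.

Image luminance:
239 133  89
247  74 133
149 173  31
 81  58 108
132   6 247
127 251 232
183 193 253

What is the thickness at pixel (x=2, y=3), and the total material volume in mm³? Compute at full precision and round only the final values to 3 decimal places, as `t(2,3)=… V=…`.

t(2,3)=1.982 V=154.143

span = t_max - t_min = 3.55 - 0.83 = 2.720
L(2,3) = 108, L_eff = 1 - 108/255 = 0.576471 (inverted)
t(2,3) = 3.55 - 2.720·0.576471 = 1.982
Σt over all 7·3 pixels = 76369/1500 ≈ 50.9126667
V = pitch²·Σt = 1.74²·76369/1500 = 154.143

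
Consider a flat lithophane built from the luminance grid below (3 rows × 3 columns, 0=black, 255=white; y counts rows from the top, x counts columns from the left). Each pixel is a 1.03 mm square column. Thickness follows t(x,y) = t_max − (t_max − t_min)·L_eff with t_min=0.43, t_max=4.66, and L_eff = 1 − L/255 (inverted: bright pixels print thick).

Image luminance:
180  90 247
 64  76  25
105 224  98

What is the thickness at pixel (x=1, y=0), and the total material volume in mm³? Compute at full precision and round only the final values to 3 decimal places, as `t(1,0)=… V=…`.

span = t_max - t_min = 4.66 - 0.43 = 4.230
L(1,0) = 90, L_eff = 1 - 90/255 = 0.647059 (inverted)
t(1,0) = 4.66 - 4.230·0.647059 = 1.923
Σt over all 3·3 pixels = 47316/2125 ≈ 22.2663529
V = pitch²·Σt = 1.03²·47316/2125 = 23.622

t(1,0)=1.923 V=23.622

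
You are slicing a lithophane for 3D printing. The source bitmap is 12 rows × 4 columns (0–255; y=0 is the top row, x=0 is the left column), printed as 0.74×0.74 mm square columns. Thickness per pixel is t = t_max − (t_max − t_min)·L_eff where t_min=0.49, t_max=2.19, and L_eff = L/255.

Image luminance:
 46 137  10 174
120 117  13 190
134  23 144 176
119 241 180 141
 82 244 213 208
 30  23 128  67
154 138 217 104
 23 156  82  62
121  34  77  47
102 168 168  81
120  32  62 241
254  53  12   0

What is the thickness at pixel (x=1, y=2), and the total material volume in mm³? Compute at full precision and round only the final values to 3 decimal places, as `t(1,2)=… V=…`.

span = t_max - t_min = 2.19 - 0.49 = 1.700
L(1,2) = 23, L_eff = 23/255 = 0.090196
t(1,2) = 2.19 - 1.700·0.090196 = 2.037
Σt over all 12·4 pixels = 206/3 ≈ 68.6666667
V = pitch²·Σt = 0.74²·206/3 = 37.602

t(1,2)=2.037 V=37.602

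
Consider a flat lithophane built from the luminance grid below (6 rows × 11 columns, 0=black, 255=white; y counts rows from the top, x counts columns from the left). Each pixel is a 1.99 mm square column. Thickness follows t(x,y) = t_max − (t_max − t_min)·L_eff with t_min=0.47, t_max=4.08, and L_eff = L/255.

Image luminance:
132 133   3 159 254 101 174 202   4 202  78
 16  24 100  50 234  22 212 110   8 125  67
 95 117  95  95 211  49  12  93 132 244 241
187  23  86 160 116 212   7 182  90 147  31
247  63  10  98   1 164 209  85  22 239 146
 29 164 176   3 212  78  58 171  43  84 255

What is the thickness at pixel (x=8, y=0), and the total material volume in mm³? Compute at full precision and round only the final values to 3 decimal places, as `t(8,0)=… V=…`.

t(8,0)=4.023 V=640.749

span = t_max - t_min = 4.08 - 0.47 = 3.610
L(8,0) = 4, L_eff = 4/255 = 0.015686
t(8,0) = 4.08 - 3.610·0.015686 = 4.023
Σt over all 6·11 pixels = 1031482/6375 ≈ 161.8010980
V = pitch²·Σt = 1.99²·1031482/6375 = 640.749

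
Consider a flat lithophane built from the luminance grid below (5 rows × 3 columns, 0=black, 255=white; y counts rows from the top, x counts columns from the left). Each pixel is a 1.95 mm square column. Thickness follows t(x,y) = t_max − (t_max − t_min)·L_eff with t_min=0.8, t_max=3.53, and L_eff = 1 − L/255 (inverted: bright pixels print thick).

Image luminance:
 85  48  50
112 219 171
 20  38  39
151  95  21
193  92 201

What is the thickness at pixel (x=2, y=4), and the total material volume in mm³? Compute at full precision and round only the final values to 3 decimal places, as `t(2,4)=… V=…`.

t(2,4)=2.952 V=108.118

span = t_max - t_min = 3.53 - 0.8 = 2.730
L(2,4) = 201, L_eff = 1 - 201/255 = 0.211765 (inverted)
t(2,4) = 3.53 - 2.730·0.211765 = 2.952
Σt over all 5·3 pixels = 48337/1700 ≈ 28.4335294
V = pitch²·Σt = 1.95²·48337/1700 = 108.118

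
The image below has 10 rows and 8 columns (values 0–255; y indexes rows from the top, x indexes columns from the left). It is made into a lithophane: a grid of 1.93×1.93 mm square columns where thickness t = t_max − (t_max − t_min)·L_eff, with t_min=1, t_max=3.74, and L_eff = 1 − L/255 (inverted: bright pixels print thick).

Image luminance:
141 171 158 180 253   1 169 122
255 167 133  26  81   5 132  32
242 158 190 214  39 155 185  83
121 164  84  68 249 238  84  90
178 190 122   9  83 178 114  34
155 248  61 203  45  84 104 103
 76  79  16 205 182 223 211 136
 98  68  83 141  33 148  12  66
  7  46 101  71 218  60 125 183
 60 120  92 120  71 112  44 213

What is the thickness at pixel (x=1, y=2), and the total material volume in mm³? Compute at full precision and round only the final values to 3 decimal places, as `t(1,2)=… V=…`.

t(1,2)=2.698 V=687.069

span = t_max - t_min = 3.74 - 1 = 2.740
L(1,2) = 158, L_eff = 1 - 158/255 = 0.380392 (inverted)
t(1,2) = 3.74 - 2.740·0.380392 = 2.698
Σt over all 10·8 pixels = 2351777/12750 ≈ 184.4530980
V = pitch²·Σt = 1.93²·2351777/12750 = 687.069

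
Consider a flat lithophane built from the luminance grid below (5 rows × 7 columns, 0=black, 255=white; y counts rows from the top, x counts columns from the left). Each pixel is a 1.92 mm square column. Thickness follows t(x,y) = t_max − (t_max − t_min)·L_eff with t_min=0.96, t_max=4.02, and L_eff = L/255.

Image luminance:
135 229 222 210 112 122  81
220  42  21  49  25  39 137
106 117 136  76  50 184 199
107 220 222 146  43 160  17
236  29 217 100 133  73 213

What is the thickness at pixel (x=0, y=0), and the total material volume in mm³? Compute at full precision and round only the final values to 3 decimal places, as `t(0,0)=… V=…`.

span = t_max - t_min = 4.02 - 0.96 = 3.060
L(0,0) = 135, L_eff = 135/255 = 0.529412
t(0,0) = 4.02 - 3.060·0.529412 = 2.400
Σt over all 5·7 pixels = 87.564
V = pitch²·Σt = 1.92²·87.564 = 322.796

t(0,0)=2.400 V=322.796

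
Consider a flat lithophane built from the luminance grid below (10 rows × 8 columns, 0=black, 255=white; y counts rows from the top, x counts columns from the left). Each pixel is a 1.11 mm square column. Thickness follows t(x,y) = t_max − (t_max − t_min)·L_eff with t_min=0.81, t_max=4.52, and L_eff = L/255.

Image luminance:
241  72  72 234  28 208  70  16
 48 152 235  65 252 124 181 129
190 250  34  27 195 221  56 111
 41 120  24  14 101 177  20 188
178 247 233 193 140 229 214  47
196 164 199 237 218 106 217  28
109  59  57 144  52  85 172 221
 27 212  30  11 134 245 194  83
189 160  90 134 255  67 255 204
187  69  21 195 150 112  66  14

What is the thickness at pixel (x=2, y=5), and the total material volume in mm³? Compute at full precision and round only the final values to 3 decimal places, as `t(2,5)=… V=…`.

span = t_max - t_min = 4.52 - 0.81 = 3.710
L(2,5) = 199, L_eff = 199/255 = 0.780392
t(2,5) = 4.52 - 3.710·0.780392 = 1.625
Σt over all 10·8 pixels = 1046881/5100 ≈ 205.2707843
V = pitch²·Σt = 1.11²·1046881/5100 = 252.914

t(2,5)=1.625 V=252.914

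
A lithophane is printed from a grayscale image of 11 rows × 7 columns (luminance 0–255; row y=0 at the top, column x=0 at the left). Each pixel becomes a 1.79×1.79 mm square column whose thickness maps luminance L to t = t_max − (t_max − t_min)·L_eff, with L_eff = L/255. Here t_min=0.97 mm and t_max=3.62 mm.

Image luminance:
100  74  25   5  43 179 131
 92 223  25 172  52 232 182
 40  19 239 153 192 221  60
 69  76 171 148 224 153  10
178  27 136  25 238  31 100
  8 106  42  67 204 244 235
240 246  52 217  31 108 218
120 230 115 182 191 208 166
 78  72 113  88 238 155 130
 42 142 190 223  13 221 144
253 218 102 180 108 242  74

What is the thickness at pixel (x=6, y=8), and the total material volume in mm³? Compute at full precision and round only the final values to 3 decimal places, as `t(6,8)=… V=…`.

span = t_max - t_min = 3.62 - 0.97 = 2.650
L(6,8) = 130, L_eff = 130/255 = 0.509804
t(6,8) = 3.62 - 2.650·0.509804 = 2.269
Σt over all 11·7 pixels = 875621/5100 ≈ 171.6903922
V = pitch²·Σt = 1.79²·875621/5100 = 550.113

t(6,8)=2.269 V=550.113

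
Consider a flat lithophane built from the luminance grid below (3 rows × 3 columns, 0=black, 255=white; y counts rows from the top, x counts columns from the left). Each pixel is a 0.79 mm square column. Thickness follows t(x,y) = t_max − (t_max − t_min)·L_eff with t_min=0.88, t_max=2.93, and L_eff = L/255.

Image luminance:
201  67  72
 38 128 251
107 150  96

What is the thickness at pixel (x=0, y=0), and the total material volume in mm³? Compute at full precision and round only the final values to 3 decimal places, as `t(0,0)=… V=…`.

t(0,0)=1.314 V=10.888

span = t_max - t_min = 2.93 - 0.88 = 2.050
L(0,0) = 201, L_eff = 201/255 = 0.788235
t(0,0) = 2.93 - 2.050·0.788235 = 1.314
Σt over all 3·3 pixels = 29659/1700 ≈ 17.4464706
V = pitch²·Σt = 0.79²·29659/1700 = 10.888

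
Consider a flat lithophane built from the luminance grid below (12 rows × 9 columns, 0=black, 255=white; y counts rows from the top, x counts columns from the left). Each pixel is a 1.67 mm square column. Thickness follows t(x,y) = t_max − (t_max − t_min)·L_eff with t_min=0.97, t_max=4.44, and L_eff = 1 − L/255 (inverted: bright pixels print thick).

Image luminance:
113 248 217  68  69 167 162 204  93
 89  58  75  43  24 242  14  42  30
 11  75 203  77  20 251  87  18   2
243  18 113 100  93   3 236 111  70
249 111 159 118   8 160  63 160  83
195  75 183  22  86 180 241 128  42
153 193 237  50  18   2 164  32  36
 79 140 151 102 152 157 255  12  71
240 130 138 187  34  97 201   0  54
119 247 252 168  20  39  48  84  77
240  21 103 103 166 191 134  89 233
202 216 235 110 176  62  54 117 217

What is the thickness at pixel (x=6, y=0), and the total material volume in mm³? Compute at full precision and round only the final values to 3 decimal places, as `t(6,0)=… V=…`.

span = t_max - t_min = 4.44 - 0.97 = 3.470
L(6,0) = 162, L_eff = 1 - 162/255 = 0.364706 (inverted)
t(6,0) = 4.44 - 3.470·0.364706 = 3.174
Σt over all 12·9 pixels = 70991/255 ≈ 278.3960784
V = pitch²·Σt = 1.67²·70991/255 = 776.419

t(6,0)=3.174 V=776.419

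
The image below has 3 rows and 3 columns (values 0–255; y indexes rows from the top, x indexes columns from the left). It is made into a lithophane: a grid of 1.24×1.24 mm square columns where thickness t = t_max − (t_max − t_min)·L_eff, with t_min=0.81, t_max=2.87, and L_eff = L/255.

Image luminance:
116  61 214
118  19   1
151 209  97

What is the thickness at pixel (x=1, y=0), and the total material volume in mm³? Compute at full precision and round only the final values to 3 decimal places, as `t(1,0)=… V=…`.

span = t_max - t_min = 2.87 - 0.81 = 2.060
L(1,0) = 61, L_eff = 61/255 = 0.239216
t(1,0) = 2.87 - 2.060·0.239216 = 2.377
Σt over all 3·3 pixels = 26797/1500 ≈ 17.8646667
V = pitch²·Σt = 1.24²·26797/1500 = 27.469

t(1,0)=2.377 V=27.469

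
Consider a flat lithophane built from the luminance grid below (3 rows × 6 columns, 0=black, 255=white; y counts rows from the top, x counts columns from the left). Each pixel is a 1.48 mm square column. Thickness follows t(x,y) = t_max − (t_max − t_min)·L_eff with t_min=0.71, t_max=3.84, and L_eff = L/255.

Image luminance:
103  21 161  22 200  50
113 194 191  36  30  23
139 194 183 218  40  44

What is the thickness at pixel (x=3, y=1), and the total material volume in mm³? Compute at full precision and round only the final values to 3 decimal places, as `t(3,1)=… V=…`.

t(3,1)=3.398 V=98.650

span = t_max - t_min = 3.84 - 0.71 = 3.130
L(3,1) = 36, L_eff = 36/255 = 0.141176
t(3,1) = 3.84 - 3.130·0.141176 = 3.398
Σt over all 3·6 pixels = 191409/4250 ≈ 45.0374118
V = pitch²·Σt = 1.48²·191409/4250 = 98.650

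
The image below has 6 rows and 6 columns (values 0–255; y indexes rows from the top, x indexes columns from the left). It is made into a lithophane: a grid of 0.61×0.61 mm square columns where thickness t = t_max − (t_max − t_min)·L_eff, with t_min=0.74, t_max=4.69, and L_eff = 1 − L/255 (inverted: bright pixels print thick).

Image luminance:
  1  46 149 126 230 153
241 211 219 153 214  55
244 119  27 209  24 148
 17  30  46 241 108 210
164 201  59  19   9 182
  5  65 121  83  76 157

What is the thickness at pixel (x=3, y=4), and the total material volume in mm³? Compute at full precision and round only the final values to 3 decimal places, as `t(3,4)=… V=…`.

span = t_max - t_min = 4.69 - 0.74 = 3.950
L(3,4) = 19, L_eff = 1 - 19/255 = 0.925490 (inverted)
t(3,4) = 4.69 - 3.950·0.925490 = 1.034
Σt over all 6·6 pixels = 80077/850 ≈ 94.2082353
V = pitch²·Σt = 0.61²·80077/850 = 35.055

t(3,4)=1.034 V=35.055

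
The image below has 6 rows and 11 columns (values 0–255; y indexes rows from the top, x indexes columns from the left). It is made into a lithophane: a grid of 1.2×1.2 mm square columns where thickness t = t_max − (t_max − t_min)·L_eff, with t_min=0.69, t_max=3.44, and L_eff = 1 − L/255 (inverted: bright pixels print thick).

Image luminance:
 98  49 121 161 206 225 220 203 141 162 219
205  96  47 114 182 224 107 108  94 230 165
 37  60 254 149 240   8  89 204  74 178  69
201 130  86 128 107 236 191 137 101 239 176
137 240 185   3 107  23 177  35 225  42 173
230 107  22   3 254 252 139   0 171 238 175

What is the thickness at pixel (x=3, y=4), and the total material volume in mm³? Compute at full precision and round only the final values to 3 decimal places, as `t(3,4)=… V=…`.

t(3,4)=0.722 V=211.694

span = t_max - t_min = 3.44 - 0.69 = 2.750
L(3,4) = 3, L_eff = 1 - 3/255 = 0.988235 (inverted)
t(3,4) = 3.44 - 2.750·0.988235 = 0.722
Σt over all 6·11 pixels = 749749/5100 ≈ 147.0096078
V = pitch²·Σt = 1.2²·749749/5100 = 211.694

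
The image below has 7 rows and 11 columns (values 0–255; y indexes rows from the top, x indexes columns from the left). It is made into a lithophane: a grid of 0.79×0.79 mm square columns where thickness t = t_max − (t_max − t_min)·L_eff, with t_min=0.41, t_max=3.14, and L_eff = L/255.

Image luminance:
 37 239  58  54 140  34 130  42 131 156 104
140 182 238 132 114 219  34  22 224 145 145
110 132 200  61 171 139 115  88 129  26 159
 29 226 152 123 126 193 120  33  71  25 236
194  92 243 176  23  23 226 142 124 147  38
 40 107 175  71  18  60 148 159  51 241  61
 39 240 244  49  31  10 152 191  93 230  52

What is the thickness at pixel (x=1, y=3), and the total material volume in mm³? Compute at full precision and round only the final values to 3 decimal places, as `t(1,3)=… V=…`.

t(1,3)=0.720 V=88.930

span = t_max - t_min = 3.14 - 0.41 = 2.730
L(1,3) = 226, L_eff = 226/255 = 0.886275
t(1,3) = 3.14 - 2.730·0.886275 = 0.720
Σt over all 7·11 pixels = 302799/2125 ≈ 142.4936471
V = pitch²·Σt = 0.79²·302799/2125 = 88.930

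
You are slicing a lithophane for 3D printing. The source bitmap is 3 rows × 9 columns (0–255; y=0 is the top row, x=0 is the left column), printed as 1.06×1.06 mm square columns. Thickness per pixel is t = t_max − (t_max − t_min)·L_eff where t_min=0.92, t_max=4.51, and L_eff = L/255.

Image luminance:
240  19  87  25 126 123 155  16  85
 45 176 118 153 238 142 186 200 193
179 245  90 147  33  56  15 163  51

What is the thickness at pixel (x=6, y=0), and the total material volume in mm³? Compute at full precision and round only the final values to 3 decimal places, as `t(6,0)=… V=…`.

t(6,0)=2.328 V=84.525

span = t_max - t_min = 4.51 - 0.92 = 3.590
L(6,0) = 155, L_eff = 155/255 = 0.607843
t(6,0) = 4.51 - 3.590·0.607843 = 2.328
Σt over all 3·9 pixels = 639427/8500 ≈ 75.2267059
V = pitch²·Σt = 1.06²·639427/8500 = 84.525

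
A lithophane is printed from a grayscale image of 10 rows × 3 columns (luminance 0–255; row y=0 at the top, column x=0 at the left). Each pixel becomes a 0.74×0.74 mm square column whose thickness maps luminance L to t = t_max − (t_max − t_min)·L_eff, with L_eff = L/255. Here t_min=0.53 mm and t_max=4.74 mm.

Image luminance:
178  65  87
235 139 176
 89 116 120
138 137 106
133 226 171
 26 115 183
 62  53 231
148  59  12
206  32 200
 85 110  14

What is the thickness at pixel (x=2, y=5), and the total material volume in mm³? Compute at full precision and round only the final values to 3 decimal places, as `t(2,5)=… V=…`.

t(2,5)=1.719 V=44.852

span = t_max - t_min = 4.74 - 0.53 = 4.210
L(2,5) = 183, L_eff = 183/255 = 0.717647
t(2,5) = 4.74 - 4.210·0.717647 = 1.719
Σt over all 10·3 pixels = 522152/6375 ≈ 81.9061961
V = pitch²·Σt = 0.74²·522152/6375 = 44.852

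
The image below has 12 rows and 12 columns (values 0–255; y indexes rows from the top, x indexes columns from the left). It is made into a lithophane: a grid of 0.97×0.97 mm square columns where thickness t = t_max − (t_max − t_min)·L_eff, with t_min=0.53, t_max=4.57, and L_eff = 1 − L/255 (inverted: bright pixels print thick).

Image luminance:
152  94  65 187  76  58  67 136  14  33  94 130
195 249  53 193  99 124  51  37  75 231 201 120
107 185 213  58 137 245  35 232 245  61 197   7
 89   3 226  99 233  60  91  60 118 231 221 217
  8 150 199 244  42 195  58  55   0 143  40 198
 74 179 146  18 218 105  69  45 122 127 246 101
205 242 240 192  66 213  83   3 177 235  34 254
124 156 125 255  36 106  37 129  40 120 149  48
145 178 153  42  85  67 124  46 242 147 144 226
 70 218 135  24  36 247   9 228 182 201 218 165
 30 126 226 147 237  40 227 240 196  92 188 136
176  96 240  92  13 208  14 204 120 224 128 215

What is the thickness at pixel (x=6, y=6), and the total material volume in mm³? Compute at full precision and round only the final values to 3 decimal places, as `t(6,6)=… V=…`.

t(6,6)=1.845 V=356.559

span = t_max - t_min = 4.57 - 0.53 = 4.040
L(6,6) = 83, L_eff = 1 - 83/255 = 0.674510 (inverted)
t(6,6) = 4.57 - 4.040·0.674510 = 1.845
Σt over all 12·12 pixels = 2415842/6375 ≈ 378.9556078
V = pitch²·Σt = 0.97²·2415842/6375 = 356.559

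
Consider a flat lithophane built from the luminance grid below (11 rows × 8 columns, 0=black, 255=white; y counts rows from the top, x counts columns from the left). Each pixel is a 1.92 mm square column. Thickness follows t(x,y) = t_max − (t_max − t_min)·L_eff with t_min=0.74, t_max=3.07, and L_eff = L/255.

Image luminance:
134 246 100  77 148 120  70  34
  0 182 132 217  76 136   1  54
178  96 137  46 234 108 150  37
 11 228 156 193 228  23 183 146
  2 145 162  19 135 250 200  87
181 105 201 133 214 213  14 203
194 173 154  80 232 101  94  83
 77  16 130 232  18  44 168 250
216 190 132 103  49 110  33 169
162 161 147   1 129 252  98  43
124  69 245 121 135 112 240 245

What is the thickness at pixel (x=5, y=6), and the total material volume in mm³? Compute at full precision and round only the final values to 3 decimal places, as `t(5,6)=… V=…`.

span = t_max - t_min = 3.07 - 0.74 = 2.330
L(5,6) = 101, L_eff = 101/255 = 0.396078
t(5,6) = 3.07 - 2.330·0.396078 = 2.147
Σt over all 11·8 pixels = 4214939/25500 ≈ 165.2917255
V = pitch²·Σt = 1.92²·4214939/25500 = 609.331

t(5,6)=2.147 V=609.331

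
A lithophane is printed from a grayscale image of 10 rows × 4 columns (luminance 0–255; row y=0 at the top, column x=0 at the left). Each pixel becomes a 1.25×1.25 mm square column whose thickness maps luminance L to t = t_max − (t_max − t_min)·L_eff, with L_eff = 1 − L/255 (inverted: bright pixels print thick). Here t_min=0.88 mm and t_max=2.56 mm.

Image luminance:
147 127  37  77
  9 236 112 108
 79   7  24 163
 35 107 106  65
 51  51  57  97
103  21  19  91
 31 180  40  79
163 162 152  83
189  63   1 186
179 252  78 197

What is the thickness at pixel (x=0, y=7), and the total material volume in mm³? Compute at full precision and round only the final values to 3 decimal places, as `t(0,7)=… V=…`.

span = t_max - t_min = 2.56 - 0.88 = 1.680
L(0,7) = 163, L_eff = 1 - 163/255 = 0.360784 (inverted)
t(0,7) = 2.56 - 1.680·0.360784 = 1.954
Σt over all 10·4 pixels = 130296/2125 ≈ 61.3157647
V = pitch²·Σt = 1.25²·130296/2125 = 95.806

t(0,7)=1.954 V=95.806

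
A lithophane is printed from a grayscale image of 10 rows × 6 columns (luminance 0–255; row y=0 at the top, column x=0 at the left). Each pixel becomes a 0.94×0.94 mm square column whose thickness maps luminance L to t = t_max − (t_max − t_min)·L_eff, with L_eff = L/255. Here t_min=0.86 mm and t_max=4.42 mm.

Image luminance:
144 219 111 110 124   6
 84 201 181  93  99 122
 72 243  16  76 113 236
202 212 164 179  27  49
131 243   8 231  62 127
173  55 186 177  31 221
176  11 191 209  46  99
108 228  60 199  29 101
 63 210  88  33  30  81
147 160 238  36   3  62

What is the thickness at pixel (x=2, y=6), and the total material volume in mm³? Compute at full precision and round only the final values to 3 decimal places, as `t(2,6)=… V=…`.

t(2,6)=1.753 V=143.836

span = t_max - t_min = 4.42 - 0.86 = 3.560
L(2,6) = 191, L_eff = 191/255 = 0.749020
t(2,6) = 4.42 - 3.560·0.749020 = 1.753
Σt over all 10·6 pixels = 1037746/6375 ≈ 162.7836863
V = pitch²·Σt = 0.94²·1037746/6375 = 143.836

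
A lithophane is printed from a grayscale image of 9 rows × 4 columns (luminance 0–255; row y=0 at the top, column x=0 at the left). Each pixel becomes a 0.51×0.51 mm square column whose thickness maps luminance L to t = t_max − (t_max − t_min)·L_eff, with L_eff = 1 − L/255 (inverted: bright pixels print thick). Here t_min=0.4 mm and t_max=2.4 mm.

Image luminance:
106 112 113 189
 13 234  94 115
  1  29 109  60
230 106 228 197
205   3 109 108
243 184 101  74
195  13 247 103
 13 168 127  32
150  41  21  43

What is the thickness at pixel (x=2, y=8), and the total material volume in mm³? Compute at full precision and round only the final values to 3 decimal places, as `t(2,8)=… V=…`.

span = t_max - t_min = 2.4 - 0.4 = 2.000
L(2,8) = 21, L_eff = 1 - 21/255 = 0.917647 (inverted)
t(2,8) = 2.4 - 2.000·0.917647 = 0.565
Σt over all 9·4 pixels = 3968/85 ≈ 46.6823529
V = pitch²·Σt = 0.51²·3968/85 = 12.142

t(2,8)=0.565 V=12.142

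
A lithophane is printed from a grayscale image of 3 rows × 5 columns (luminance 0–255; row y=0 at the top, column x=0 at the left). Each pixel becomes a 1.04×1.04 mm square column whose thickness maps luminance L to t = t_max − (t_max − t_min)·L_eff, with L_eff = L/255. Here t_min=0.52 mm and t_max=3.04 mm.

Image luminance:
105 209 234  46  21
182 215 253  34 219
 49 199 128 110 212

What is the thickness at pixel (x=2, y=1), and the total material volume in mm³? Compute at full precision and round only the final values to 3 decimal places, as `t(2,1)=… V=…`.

t(2,1)=0.540 V=25.635

span = t_max - t_min = 3.04 - 0.52 = 2.520
L(2,1) = 253, L_eff = 253/255 = 0.992157
t(2,1) = 3.04 - 2.520·0.992157 = 0.540
Σt over all 3·5 pixels = 50364/2125 ≈ 23.7007059
V = pitch²·Σt = 1.04²·50364/2125 = 25.635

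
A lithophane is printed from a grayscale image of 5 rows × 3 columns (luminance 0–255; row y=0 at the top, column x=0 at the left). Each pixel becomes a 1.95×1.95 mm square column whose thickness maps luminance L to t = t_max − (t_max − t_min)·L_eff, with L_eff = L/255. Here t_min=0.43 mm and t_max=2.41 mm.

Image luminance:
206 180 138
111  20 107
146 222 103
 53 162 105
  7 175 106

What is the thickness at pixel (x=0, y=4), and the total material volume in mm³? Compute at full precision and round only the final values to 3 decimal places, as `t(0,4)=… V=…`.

span = t_max - t_min = 2.41 - 0.43 = 1.980
L(0,4) = 7, L_eff = 7/255 = 0.027451
t(0,4) = 2.41 - 1.980·0.027451 = 2.356
Σt over all 5·3 pixels = 185769/8500 ≈ 21.8551765
V = pitch²·Σt = 1.95²·185769/8500 = 83.104

t(0,4)=2.356 V=83.104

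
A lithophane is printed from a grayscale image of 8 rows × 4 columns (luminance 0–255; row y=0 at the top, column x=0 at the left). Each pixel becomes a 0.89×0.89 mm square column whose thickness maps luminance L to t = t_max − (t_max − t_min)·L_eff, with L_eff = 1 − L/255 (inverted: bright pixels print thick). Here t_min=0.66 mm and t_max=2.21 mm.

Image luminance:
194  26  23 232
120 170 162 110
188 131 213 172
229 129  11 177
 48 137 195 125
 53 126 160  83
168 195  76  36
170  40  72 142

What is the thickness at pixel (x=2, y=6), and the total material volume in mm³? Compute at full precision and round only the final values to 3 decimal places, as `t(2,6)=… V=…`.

span = t_max - t_min = 2.21 - 0.66 = 1.550
L(2,6) = 76, L_eff = 1 - 76/255 = 0.701961 (inverted)
t(2,6) = 2.21 - 1.550·0.701961 = 1.122
Σt over all 8·4 pixels = 15681/340 ≈ 46.1205882
V = pitch²·Σt = 0.89²·15681/340 = 36.532

t(2,6)=1.122 V=36.532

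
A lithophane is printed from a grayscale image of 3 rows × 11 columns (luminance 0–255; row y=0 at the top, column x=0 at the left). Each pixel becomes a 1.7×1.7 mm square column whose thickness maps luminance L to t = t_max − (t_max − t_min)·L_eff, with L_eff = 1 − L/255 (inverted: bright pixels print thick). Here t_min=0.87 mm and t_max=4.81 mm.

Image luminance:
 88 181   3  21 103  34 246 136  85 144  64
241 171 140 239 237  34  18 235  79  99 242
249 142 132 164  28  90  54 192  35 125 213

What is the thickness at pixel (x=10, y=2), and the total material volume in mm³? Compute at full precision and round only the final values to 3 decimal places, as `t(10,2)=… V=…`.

t(10,2)=4.161 V=273.374

span = t_max - t_min = 4.81 - 0.87 = 3.940
L(10,2) = 213, L_eff = 1 - 213/255 = 0.164706 (inverted)
t(10,2) = 4.81 - 3.940·0.164706 = 4.161
Σt over all 3·11 pixels = 2412121/25500 ≈ 94.5929804
V = pitch²·Σt = 1.7²·2412121/25500 = 273.374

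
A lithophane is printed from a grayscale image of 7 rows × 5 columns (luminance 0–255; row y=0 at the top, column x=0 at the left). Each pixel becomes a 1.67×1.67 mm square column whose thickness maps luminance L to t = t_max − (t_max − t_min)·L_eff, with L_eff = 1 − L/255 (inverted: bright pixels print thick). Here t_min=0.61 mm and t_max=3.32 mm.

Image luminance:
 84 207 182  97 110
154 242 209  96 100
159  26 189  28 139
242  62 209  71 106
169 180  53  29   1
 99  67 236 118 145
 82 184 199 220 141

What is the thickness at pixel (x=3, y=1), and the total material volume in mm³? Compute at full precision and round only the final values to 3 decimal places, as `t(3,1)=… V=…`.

span = t_max - t_min = 3.32 - 0.61 = 2.710
L(3,1) = 96, L_eff = 1 - 96/255 = 0.623529 (inverted)
t(3,1) = 3.32 - 2.710·0.623529 = 1.630
Σt over all 7·5 pixels = 60017/850 ≈ 70.6082353
V = pitch²·Σt = 1.67²·60017/850 = 196.919

t(3,1)=1.630 V=196.919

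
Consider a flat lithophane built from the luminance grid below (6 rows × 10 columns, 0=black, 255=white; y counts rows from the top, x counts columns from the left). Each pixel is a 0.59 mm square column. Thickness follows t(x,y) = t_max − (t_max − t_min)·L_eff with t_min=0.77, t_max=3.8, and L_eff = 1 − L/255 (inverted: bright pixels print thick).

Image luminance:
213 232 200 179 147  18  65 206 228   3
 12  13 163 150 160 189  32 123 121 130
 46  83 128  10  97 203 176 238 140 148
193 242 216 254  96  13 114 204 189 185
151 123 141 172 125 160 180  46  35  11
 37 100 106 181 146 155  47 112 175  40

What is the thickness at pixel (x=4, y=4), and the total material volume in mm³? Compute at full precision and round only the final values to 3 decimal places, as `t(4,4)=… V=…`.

span = t_max - t_min = 3.8 - 0.77 = 3.030
L(4,4) = 125, L_eff = 1 - 125/255 = 0.509804 (inverted)
t(4,4) = 3.8 - 3.030·0.509804 = 2.255
Σt over all 6·10 pixels = 590351/4250 ≈ 138.9061176
V = pitch²·Σt = 0.59²·590351/4250 = 48.353

t(4,4)=2.255 V=48.353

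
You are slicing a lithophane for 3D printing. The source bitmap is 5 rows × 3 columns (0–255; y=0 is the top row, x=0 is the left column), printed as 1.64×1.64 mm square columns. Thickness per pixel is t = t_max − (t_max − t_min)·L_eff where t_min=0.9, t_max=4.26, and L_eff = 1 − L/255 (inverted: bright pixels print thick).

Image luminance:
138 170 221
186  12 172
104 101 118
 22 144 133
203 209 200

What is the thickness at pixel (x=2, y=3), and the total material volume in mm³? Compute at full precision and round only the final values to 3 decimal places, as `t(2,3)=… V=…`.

span = t_max - t_min = 4.26 - 0.9 = 3.360
L(2,3) = 133, L_eff = 1 - 133/255 = 0.478431 (inverted)
t(2,3) = 4.26 - 3.360·0.478431 = 2.652
Σt over all 5·3 pixels = 176823/4250 ≈ 41.6054118
V = pitch²·Σt = 1.64²·176823/4250 = 111.902

t(2,3)=2.652 V=111.902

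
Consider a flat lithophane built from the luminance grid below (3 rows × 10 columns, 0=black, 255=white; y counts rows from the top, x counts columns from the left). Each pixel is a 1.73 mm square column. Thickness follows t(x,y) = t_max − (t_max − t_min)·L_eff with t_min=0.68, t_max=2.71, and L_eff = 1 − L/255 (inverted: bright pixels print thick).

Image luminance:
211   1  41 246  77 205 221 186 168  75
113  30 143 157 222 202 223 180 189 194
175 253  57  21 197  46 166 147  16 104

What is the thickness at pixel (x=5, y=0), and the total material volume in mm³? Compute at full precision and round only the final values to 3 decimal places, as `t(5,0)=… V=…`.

span = t_max - t_min = 2.71 - 0.68 = 2.030
L(5,0) = 205, L_eff = 1 - 205/255 = 0.196078 (inverted)
t(5,0) = 2.71 - 2.030·0.196078 = 2.312
Σt over all 3·10 pixels = 231033/4250 ≈ 54.3607059
V = pitch²·Σt = 1.73²·231033/4250 = 162.696

t(5,0)=2.312 V=162.696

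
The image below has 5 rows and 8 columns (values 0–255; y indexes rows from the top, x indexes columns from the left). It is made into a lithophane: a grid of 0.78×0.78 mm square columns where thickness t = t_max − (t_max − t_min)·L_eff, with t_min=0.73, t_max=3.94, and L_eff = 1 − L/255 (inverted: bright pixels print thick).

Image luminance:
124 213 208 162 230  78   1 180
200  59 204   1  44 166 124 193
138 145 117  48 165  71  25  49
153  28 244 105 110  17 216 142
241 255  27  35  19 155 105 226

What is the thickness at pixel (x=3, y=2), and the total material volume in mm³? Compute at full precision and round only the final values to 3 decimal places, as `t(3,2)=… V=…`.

span = t_max - t_min = 3.94 - 0.73 = 3.210
L(3,2) = 48, L_eff = 1 - 48/255 = 0.811765 (inverted)
t(3,2) = 3.94 - 3.210·0.811765 = 1.334
Σt over all 5·8 pixels = 785661/8500 ≈ 92.4307059
V = pitch²·Σt = 0.78²·785661/8500 = 56.235

t(3,2)=1.334 V=56.235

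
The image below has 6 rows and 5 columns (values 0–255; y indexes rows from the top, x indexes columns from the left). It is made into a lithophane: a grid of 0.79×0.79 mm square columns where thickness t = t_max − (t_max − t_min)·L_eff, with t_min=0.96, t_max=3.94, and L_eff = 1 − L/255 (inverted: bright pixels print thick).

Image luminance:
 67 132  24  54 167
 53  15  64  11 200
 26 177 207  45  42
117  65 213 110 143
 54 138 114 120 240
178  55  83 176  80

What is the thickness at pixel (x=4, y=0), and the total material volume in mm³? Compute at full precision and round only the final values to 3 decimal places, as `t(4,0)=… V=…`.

span = t_max - t_min = 3.94 - 0.96 = 2.980
L(4,0) = 167, L_eff = 1 - 167/255 = 0.345098 (inverted)
t(4,0) = 3.94 - 2.980·0.345098 = 2.912
Σt over all 6·5 pixels = 83953/1275 ≈ 65.8454902
V = pitch²·Σt = 0.79²·83953/1275 = 41.094

t(4,0)=2.912 V=41.094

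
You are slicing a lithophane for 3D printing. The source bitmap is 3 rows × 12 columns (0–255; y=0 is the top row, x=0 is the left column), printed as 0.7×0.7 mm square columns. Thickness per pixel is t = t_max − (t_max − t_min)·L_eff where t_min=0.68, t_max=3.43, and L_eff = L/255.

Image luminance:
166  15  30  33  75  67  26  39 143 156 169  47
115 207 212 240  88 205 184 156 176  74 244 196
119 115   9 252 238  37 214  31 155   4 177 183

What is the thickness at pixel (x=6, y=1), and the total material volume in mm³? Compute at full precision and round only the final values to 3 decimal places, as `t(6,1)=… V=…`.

span = t_max - t_min = 3.43 - 0.68 = 2.750
L(6,1) = 184, L_eff = 184/255 = 0.721569
t(6,1) = 3.43 - 2.750·0.721569 = 1.446
Σt over all 3·12 pixels = 376913/5100 ≈ 73.9045098
V = pitch²·Σt = 0.7²·376913/5100 = 36.213

t(6,1)=1.446 V=36.213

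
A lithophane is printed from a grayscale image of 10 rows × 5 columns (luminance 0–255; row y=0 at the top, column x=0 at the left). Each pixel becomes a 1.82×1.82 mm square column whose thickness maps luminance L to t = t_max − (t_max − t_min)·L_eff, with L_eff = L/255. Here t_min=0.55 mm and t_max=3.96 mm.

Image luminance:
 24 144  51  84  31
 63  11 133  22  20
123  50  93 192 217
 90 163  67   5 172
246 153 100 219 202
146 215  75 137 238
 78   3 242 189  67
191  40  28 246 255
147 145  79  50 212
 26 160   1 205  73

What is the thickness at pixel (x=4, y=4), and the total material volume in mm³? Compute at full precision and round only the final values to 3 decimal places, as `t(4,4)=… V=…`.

t(4,4)=1.259 V=393.495

span = t_max - t_min = 3.96 - 0.55 = 3.410
L(4,4) = 202, L_eff = 202/255 = 0.792157
t(4,4) = 3.96 - 3.410·0.792157 = 1.259
Σt over all 10·5 pixels = 3029257/25500 ≈ 118.7943922
V = pitch²·Σt = 1.82²·3029257/25500 = 393.495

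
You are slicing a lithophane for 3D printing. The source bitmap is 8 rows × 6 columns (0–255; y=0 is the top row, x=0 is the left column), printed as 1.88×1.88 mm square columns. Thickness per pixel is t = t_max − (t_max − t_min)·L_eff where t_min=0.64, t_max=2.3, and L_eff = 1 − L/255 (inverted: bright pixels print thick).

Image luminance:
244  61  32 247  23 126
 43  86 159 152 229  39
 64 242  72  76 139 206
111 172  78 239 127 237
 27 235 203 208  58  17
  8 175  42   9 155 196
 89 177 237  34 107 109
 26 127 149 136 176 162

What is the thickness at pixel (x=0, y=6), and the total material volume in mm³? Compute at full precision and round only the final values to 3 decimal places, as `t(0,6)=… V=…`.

span = t_max - t_min = 2.3 - 0.64 = 1.660
L(0,6) = 89, L_eff = 1 - 89/255 = 0.650980 (inverted)
t(0,6) = 2.3 - 1.660·0.650980 = 1.219
Σt over all 8·6 pixels = 149193/2125 ≈ 70.2084706
V = pitch²·Σt = 1.88²·149193/2125 = 248.145

t(0,6)=1.219 V=248.145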